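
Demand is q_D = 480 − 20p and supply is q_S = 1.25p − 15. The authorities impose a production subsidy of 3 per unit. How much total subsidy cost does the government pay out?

52.94

In inverse form: demand p = 24 − 0.05q, supply p = 12 + 0.8q.
Competitive equilibrium: 24 − 0.05q = 12 + 0.8q → q* = 14.1176, p* = 23.2941.
The subsidy lowers effective supply by 3: p = 9 + 0.8q.
New quantity: 24 − 0.05q = 9 + 0.8q → q' = 17.6471.
Total subsidy cost = 3 × 17.6471 = 52.94.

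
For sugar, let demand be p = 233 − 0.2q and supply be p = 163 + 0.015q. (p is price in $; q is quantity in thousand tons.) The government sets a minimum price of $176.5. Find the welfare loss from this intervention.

Competitive equilibrium: 233 − 0.2q = 163 + 0.015q → q* = 325.5814, p* = 167.8837.
At the floor p = 176.5, quantity demanded = (233 − 176.5)/0.2 = 282.5.
Sellers' marginal cost at q' = 282.5: 163 + 0.015·282.5 = 167.2375.
Δq = 325.5814 − 282.5 = 43.0814; wedge = 176.5 − 167.2375 = 9.2625.
The triangle = ½ × 43.0814 × 9.2625 = $199.52 thousand.

$199.52 thousand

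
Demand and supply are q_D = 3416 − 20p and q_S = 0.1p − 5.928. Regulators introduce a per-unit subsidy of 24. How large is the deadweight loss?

28.66

In inverse form: demand p = 170.8 − 0.05q, supply p = 59.28 + 10q.
Competitive equilibrium: 170.8 − 0.05q = 59.28 + 10q → q* = 11.0965, p* = 170.2452.
The subsidy lowers effective supply by 24: p = 35.28 + 10q.
New quantity: 170.8 − 0.05q = 35.28 + 10q → q' = 13.4846.
Overproduction Δq = 13.4846 − 11.0965 = 2.3881; wedge = subsidy = 24.
The triangle = ½ × 2.3881 × 24 = 28.66.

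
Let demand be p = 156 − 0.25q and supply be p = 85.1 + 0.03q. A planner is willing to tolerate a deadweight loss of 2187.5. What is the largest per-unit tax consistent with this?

35

Competitive equilibrium: 156 − 0.25q = 85.1 + 0.03q → q* = 253.2143, p* = 92.6964.
A tax t gives Δq = t/0.28 and wedge t, so DWL = t²/0.56.
t²/0.56 = 2187.5 → t² = 1225 → t = 35.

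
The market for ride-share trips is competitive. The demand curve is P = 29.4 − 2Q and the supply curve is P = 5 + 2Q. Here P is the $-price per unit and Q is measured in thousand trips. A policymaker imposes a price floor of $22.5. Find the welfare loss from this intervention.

$14.045 thousand

Competitive equilibrium: 29.4 − 2Q = 5 + 2Q → Q* = 6.1, P* = 17.2.
At the floor P = 22.5, quantity demanded = (29.4 − 22.5)/2 = 3.45.
Sellers' marginal cost at Q' = 3.45: 5 + 2·3.45 = 11.9.
ΔQ = 6.1 − 3.45 = 2.65; wedge = 22.5 − 11.9 = 10.6.
Welfare loss = ½ × 2.65 × 10.6 = $14.045 thousand.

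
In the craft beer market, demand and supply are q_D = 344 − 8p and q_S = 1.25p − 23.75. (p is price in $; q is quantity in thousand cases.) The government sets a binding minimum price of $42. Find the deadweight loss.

In inverse form: demand p = 43 − 0.125q, supply p = 19 + 0.8q.
Competitive equilibrium: 43 − 0.125q = 19 + 0.8q → q* = 25.9459, p* = 39.7568.
At the floor p = 42, quantity demanded = (43 − 42)/0.125 = 8.
Sellers' marginal cost at q' = 8: 19 + 0.8·8 = 25.4.
Δq = 25.9459 − 8 = 17.9459; wedge = 42 − 25.4 = 16.6.
Deadweight loss = ½ × 17.9459 × 16.6 = $148.95 thousand.

$148.95 thousand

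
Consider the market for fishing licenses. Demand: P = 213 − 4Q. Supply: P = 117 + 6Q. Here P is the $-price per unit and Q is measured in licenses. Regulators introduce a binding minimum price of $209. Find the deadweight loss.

$369.80

Competitive equilibrium: 213 − 4Q = 117 + 6Q → Q* = 9.6, P* = 174.6.
At the floor P = 209, quantity demanded = (213 − 209)/4 = 1.
Sellers' marginal cost at Q' = 1: 117 + 6·1 = 123.
ΔQ = 9.6 − 1 = 8.6; wedge = 209 − 123 = 86.
Welfare loss = ½ × 8.6 × 86 = $369.80.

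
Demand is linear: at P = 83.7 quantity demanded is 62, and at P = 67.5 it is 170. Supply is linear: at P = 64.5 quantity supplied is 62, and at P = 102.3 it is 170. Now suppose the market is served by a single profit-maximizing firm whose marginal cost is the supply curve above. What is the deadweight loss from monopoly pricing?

134.20

Demand slope = (67.5 − 83.7)/(170 − 62) = −0.15, so P = 93 − 0.15Q.
Supply slope = (102.3 − 64.5)/(170 − 62) = 0.35, so P = 42.8 + 0.35Q.
Competitive equilibrium: 93 − 0.15Q = 42.8 + 0.35Q → Q* = 100.4, P* = 77.94.
Marginal revenue: MR = 93 − 0.3Q. Set MR = MC: 93 − 0.3Q = 42.8 + 0.35Q → Q_m = 77.2308.
Price P_m = 93 − 0.15·77.2308 = 81.4154; MC(Q_m) = 42.8 + 0.35·77.2308 = 69.8308.
Competitive Q* = 100.4, so ΔQ = 23.1692; wedge = 81.4154 − 69.8308 = 11.5846.
DWL = ½ × 23.1692 × 11.5846 = 134.20.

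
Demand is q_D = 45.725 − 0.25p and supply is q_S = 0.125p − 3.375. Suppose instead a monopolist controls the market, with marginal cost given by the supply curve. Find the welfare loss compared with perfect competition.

63.29

In inverse form: demand p = 182.9 − 4q, supply p = 27 + 8q.
Competitive equilibrium: 182.9 − 4q = 27 + 8q → q* = 12.9917, p* = 130.9333.
Marginal revenue: MR = 182.9 − 8q. Set MR = MC: 182.9 − 8q = 27 + 8q → q_m = 9.7438.
Price p_m = 182.9 − 4·9.7438 = 143.9248; MC(q_m) = 27 + 8·9.7438 = 104.9504.
Competitive q* = 12.9917, so Δq = 3.2479; wedge = 143.9248 − 104.9504 = 38.9744.
Welfare loss = ½ × 3.2479 × 38.9744 = 63.29.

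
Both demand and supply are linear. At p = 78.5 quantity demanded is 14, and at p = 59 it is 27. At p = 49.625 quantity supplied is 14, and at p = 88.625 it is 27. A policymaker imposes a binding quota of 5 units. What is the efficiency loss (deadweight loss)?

534.77

Demand slope = (59 − 78.5)/(27 − 14) = −1.5, so p = 99.5 − 1.5q.
Supply slope = (88.625 − 49.625)/(27 − 14) = 3, so p = 7.625 + 3q.
Competitive equilibrium: 99.5 − 1.5q = 7.625 + 3q → q* = 20.4167, p* = 68.875.
At q = 5: demand price = 99.5 − 1.5·5 = 92; supply price = 7.625 + 3·5 = 22.625.
Δq = 20.4167 − 5 = 15.4167; wedge = 92 − 22.625 = 69.375.
DWL = ½ × 15.4167 × 69.375 = 534.77.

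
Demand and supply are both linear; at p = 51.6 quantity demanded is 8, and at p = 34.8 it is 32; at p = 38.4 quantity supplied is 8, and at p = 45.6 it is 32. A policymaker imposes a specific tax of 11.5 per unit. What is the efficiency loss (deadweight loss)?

Demand slope = (34.8 − 51.6)/(32 − 8) = −0.7, so p = 57.2 − 0.7q.
Supply slope = (45.6 − 38.4)/(32 − 8) = 0.3, so p = 36 + 0.3q.
Competitive equilibrium: 57.2 − 0.7q = 36 + 0.3q → q* = 21.2, p* = 42.36.
With the tax, the buyer price exceeds the seller price by 11.5: (57.2 − 0.7q) − (36 + 0.3q) = 11.5 → q' = 9.7.
Δq = 21.2 − 9.7 = 11.5; the wedge equals the tax, 11.5.
Welfare loss = ½ × 11.5 × 11.5 = 66.125.

66.125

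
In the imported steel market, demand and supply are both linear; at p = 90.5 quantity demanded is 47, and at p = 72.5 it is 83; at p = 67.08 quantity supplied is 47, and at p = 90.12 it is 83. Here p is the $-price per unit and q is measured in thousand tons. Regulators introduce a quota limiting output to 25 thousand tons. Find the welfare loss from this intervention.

$1031.69 thousand

Demand slope = (72.5 − 90.5)/(83 − 47) = −0.5, so p = 114 − 0.5q.
Supply slope = (90.12 − 67.08)/(83 − 47) = 0.64, so p = 37 + 0.64q.
Competitive equilibrium: 114 − 0.5q = 37 + 0.64q → q* = 67.5439, p* = 80.2281.
At q = 25: demand price = 114 − 0.5·25 = 101.5; supply price = 37 + 0.64·25 = 53.
Δq = 67.5439 − 25 = 42.5439; wedge = 101.5 − 53 = 48.5.
Deadweight loss = ½ × 42.5439 × 48.5 = $1031.69 thousand.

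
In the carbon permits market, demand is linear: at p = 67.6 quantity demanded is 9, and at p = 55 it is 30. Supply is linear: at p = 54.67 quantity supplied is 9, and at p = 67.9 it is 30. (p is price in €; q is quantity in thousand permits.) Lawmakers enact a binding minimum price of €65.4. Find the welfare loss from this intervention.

Demand slope = (55 − 67.6)/(30 − 9) = −0.6, so p = 73 − 0.6q.
Supply slope = (67.9 − 54.67)/(30 − 9) = 0.63, so p = 49 + 0.63q.
Competitive equilibrium: 73 − 0.6q = 49 + 0.63q → q* = 19.5122, p* = 61.2927.
At the floor p = 65.4, quantity demanded = (73 − 65.4)/0.6 = 12.6667.
Sellers' marginal cost at q' = 12.6667: 49 + 0.63·12.6667 = 56.98.
Δq = 19.5122 − 12.6667 = 6.8455; wedge = 65.4 − 56.98 = 8.42.
Welfare loss = ½ × 6.8455 × 8.42 = €28.82 thousand.

€28.82 thousand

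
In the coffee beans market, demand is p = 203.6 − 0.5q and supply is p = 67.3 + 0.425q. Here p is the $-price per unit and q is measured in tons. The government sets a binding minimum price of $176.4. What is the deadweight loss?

Competitive equilibrium: 203.6 − 0.5q = 67.3 + 0.425q → q* = 147.3514, p* = 129.9243.
At the floor p = 176.4, quantity demanded = (203.6 − 176.4)/0.5 = 54.4.
Sellers' marginal cost at q' = 54.4: 67.3 + 0.425·54.4 = 90.42.
Δq = 147.3514 − 54.4 = 92.9514; wedge = 176.4 − 90.42 = 85.98.
The triangle = ½ × 92.9514 × 85.98 = $3995.98.

$3995.98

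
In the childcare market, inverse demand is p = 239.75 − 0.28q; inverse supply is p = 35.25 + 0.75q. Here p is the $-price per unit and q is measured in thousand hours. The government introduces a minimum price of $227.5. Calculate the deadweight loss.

$12339.96 thousand

Competitive equilibrium: 239.75 − 0.28q = 35.25 + 0.75q → q* = 198.5437, p* = 184.1578.
At the floor p = 227.5, quantity demanded = (239.75 − 227.5)/0.28 = 43.75.
Sellers' marginal cost at q' = 43.75: 35.25 + 0.75·43.75 = 68.0625.
Δq = 198.5437 − 43.75 = 154.7937; wedge = 227.5 − 68.0625 = 159.4375.
DWL = ½ × 154.7937 × 159.4375 = $12339.96 thousand.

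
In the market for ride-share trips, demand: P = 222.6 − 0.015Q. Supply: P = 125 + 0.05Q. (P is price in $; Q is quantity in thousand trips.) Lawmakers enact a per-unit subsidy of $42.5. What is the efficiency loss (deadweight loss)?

$13894.23 thousand

Competitive equilibrium: 222.6 − 0.015Q = 125 + 0.05Q → Q* = 1501.5385, P* = 200.0769.
The subsidy lowers effective supply by 42.5: P = 82.5 + 0.05Q.
New quantity: 222.6 − 0.015Q = 82.5 + 0.05Q → Q' = 2155.3846.
Overproduction ΔQ = 2155.3846 − 1501.5385 = 653.8461; wedge = subsidy = 42.5.
The triangle = ½ × 653.8461 × 42.5 = $13894.23 thousand.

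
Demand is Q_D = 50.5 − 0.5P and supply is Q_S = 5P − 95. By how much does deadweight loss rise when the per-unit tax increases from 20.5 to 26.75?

In inverse form: demand P = 101 − 2Q, supply P = 19 + 0.2Q.
Competitive equilibrium: 101 − 2Q = 19 + 0.2Q → Q* = 37.2727, P* = 26.4545.
For a per-unit tax t: ΔQ = t/2.2, so DWL = ½·t·(t/2.2) = t²/4.4.
At t = 20.5: DWL = 95.511. At t = 26.75: DWL = 162.628.
Increase = 162.628 − 95.511 = 67.12.

67.12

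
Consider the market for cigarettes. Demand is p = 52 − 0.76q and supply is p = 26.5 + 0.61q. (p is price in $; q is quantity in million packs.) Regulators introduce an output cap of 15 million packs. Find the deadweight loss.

$8.94 million

Competitive equilibrium: 52 − 0.76q = 26.5 + 0.61q → q* = 18.6131, p* = 37.854.
At q = 15: demand price = 52 − 0.76·15 = 40.6; supply price = 26.5 + 0.61·15 = 35.65.
Δq = 18.6131 − 15 = 3.6131; wedge = 40.6 − 35.65 = 4.95.
The triangle = ½ × 3.6131 × 4.95 = $8.94 million.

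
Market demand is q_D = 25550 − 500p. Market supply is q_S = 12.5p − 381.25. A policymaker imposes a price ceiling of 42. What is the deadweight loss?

473.54

In inverse form: demand p = 51.1 − 0.002q, supply p = 30.5 + 0.08q.
Competitive equilibrium: 51.1 − 0.002q = 30.5 + 0.08q → q* = 251.2195, p* = 50.5976.
At the ceiling p = 42, quantity supplied = (42 − 30.5)/0.08 = 143.75.
Willingness to pay at q' = 143.75: 51.1 − 0.002·143.75 = 50.8125.
Δq = 251.2195 − 143.75 = 107.4695; wedge = 50.8125 − 42 = 8.8125.
Welfare loss = ½ × 107.4695 × 8.8125 = 473.54.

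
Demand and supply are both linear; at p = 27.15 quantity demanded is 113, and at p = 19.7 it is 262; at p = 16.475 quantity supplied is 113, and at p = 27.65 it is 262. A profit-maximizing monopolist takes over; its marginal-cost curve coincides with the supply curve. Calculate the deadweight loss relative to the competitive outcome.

200.83

Demand slope = (19.7 − 27.15)/(262 − 113) = −0.05, so p = 32.8 − 0.05q.
Supply slope = (27.65 − 16.475)/(262 − 113) = 0.075, so p = 8 + 0.075q.
Competitive equilibrium: 32.8 − 0.05q = 8 + 0.075q → q* = 198.4, p* = 22.88.
Marginal revenue: MR = 32.8 − 0.1q. Set MR = MC: 32.8 − 0.1q = 8 + 0.075q → q_m = 141.7143.
Price p_m = 32.8 − 0.05·141.7143 = 25.7143; MC(q_m) = 8 + 0.075·141.7143 = 18.6286.
Competitive q* = 198.4, so Δq = 56.6857; wedge = 25.7143 − 18.6286 = 7.0857.
DWL = ½ × 56.6857 × 7.0857 = 200.83.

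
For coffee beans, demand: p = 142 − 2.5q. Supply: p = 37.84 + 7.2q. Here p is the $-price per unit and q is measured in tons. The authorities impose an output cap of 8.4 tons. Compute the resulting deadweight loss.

Competitive equilibrium: 142 − 2.5q = 37.84 + 7.2q → q* = 10.7381, p* = 115.1546.
At q = 8.4: demand price = 142 − 2.5·8.4 = 121; supply price = 37.84 + 7.2·8.4 = 98.32.
Δq = 10.7381 − 8.4 = 2.3381; wedge = 121 − 98.32 = 22.68.
DWL = ½ × 2.3381 × 22.68 = $26.51.

$26.51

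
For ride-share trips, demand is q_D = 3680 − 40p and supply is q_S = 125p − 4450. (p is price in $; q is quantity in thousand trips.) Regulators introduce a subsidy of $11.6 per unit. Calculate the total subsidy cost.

In inverse form: demand p = 92 − 0.025q, supply p = 35.6 + 0.008q.
Competitive equilibrium: 92 − 0.025q = 35.6 + 0.008q → q* = 1709.0909, p* = 49.2727.
The subsidy lowers effective supply by 11.6: p = 24 + 0.008q.
New quantity: 92 − 0.025q = 24 + 0.008q → q' = 2060.6061.
Total subsidy cost = 11.6 × 2060.6061 = $23903.03 thousand.

$23903.03 thousand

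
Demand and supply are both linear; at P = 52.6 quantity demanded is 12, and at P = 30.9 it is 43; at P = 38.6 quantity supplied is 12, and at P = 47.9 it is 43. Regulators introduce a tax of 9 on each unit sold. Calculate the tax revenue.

153

Demand slope = (30.9 − 52.6)/(43 − 12) = −0.7, so P = 61 − 0.7Q.
Supply slope = (47.9 − 38.6)/(43 − 12) = 0.3, so P = 35 + 0.3Q.
Competitive equilibrium: 61 − 0.7Q = 35 + 0.3Q → Q* = 26, P* = 42.8.
With the tax, the buyer price exceeds the seller price by 9: (61 − 0.7Q) − (35 + 0.3Q) = 9 → Q' = 17.
Tax revenue = 9 × 17 = 153.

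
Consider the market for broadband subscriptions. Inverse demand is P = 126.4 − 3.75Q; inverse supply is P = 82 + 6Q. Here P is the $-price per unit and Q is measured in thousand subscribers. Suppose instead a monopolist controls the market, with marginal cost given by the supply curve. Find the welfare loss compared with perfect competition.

Competitive equilibrium: 126.4 − 3.75Q = 82 + 6Q → Q* = 4.5538, P* = 109.3231.
Marginal revenue: MR = 126.4 − 7.5Q. Set MR = MC: 126.4 − 7.5Q = 82 + 6Q → Q_m = 3.2889.
Price P_m = 126.4 − 3.75·3.2889 = 114.0666; MC(Q_m) = 82 + 6·3.2889 = 101.7334.
Competitive Q* = 4.5538, so ΔQ = 1.2649; wedge = 114.0666 − 101.7334 = 12.3332.
Deadweight loss = ½ × 1.2649 × 12.3332 = $7.80 thousand.

$7.80 thousand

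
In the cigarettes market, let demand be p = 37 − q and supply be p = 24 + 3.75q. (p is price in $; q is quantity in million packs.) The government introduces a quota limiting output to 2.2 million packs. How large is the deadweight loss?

Competitive equilibrium: 37 − q = 24 + 3.75q → q* = 2.7368, p* = 34.2632.
At q = 2.2: demand price = 37 − 1·2.2 = 34.8; supply price = 24 + 3.75·2.2 = 32.25.
Δq = 2.7368 − 2.2 = 0.5368; wedge = 34.8 − 32.25 = 2.55.
The triangle = ½ × 0.5368 × 2.55 = $0.68 million.

$0.68 million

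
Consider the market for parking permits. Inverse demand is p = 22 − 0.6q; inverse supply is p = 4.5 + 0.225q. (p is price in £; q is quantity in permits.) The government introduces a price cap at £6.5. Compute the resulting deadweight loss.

Competitive equilibrium: 22 − 0.6q = 4.5 + 0.225q → q* = 21.2121, p* = 9.2727.
At the ceiling p = 6.5, quantity supplied = (6.5 − 4.5)/0.225 = 8.8889.
Willingness to pay at q' = 8.8889: 22 − 0.6·8.8889 = 16.6667.
Δq = 21.2121 − 8.8889 = 12.3232; wedge = 16.6667 − 6.5 = 10.1667.
Deadweight loss = ½ × 12.3232 × 10.1667 = £62.64.

£62.64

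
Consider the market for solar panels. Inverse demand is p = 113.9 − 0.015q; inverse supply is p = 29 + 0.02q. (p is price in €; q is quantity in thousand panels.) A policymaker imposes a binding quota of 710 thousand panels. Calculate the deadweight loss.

Competitive equilibrium: 113.9 − 0.015q = 29 + 0.02q → q* = 2425.7143, p* = 77.5143.
At q = 710: demand price = 113.9 − 0.015·710 = 103.25; supply price = 29 + 0.02·710 = 43.2.
Δq = 2425.7143 − 710 = 1715.7143; wedge = 103.25 − 43.2 = 60.05.
The triangle = ½ × 1715.7143 × 60.05 = €51514.32 thousand.

€51514.32 thousand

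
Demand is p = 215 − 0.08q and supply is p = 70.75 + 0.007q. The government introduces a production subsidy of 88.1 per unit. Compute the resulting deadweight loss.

44606.95

Competitive equilibrium: 215 − 0.08q = 70.75 + 0.007q → q* = 1658.046, p* = 82.3563.
The subsidy lowers effective supply by 88.1: p = 0.007q − 17.35.
New quantity: 215 − 0.08q = 0.007q − 17.35 → q' = 2670.6897.
Overproduction Δq = 2670.6897 − 1658.046 = 1012.6437; wedge = subsidy = 88.1.
The triangle = ½ × 1012.6437 × 88.1 = 44606.95.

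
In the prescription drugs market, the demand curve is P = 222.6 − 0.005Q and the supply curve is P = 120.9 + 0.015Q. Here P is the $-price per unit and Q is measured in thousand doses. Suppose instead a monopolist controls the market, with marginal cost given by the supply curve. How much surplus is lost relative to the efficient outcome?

$10342.89 thousand

Competitive equilibrium: 222.6 − 0.005Q = 120.9 + 0.015Q → Q* = 5085, P* = 197.175.
Marginal revenue: MR = 222.6 − 0.01Q. Set MR = MC: 222.6 − 0.01Q = 120.9 + 0.015Q → Q_m = 4068.
Price P_m = 222.6 − 0.005·4068 = 202.26; MC(Q_m) = 120.9 + 0.015·4068 = 181.92.
Competitive Q* = 5085, so ΔQ = 1017; wedge = 202.26 − 181.92 = 20.34.
Deadweight loss = ½ × 1017 × 20.34 = $10342.89 thousand.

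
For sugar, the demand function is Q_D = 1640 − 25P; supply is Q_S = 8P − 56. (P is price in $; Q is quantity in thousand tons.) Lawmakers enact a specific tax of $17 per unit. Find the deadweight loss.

$875.76 thousand

In inverse form: demand P = 65.6 − 0.04Q, supply P = 7 + 0.125Q.
Competitive equilibrium: 65.6 − 0.04Q = 7 + 0.125Q → Q* = 355.1515, P* = 51.3939.
With the tax, the buyer price exceeds the seller price by 17: (65.6 − 0.04Q) − (7 + 0.125Q) = 17 → Q' = 252.1212.
ΔQ = 355.1515 − 252.1212 = 103.0303; the wedge equals the tax, 17.
Welfare loss = ½ × 103.0303 × 17 = $875.76 thousand.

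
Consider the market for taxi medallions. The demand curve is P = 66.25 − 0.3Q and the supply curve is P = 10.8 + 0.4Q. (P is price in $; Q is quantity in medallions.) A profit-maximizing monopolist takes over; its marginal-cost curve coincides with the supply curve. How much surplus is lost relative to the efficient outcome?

$197.66

Competitive equilibrium: 66.25 − 0.3Q = 10.8 + 0.4Q → Q* = 79.2143, P* = 42.4857.
Marginal revenue: MR = 66.25 − 0.6Q. Set MR = MC: 66.25 − 0.6Q = 10.8 + 0.4Q → Q_m = 55.45.
Price P_m = 66.25 − 0.3·55.45 = 49.615; MC(Q_m) = 10.8 + 0.4·55.45 = 32.98.
Competitive Q* = 79.2143, so ΔQ = 23.7643; wedge = 49.615 − 32.98 = 16.635.
The triangle = ½ × 23.7643 × 16.635 = $197.66.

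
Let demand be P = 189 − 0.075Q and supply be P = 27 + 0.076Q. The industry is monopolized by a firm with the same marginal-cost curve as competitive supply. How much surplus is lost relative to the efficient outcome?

Competitive equilibrium: 189 − 0.075Q = 27 + 0.076Q → Q* = 1072.84768, P* = 108.53642.
Marginal revenue: MR = 189 − 0.15Q. Set MR = MC: 189 − 0.15Q = 27 + 0.076Q → Q_m = 716.81416.
Price P_m = 189 − 0.075·716.81416 = 135.23894; MC(Q_m) = 27 + 0.076·716.81416 = 81.47788.
Competitive Q* = 1072.84768, so ΔQ = 356.03352; wedge = 135.23894 − 81.47788 = 53.76106.
Deadweight loss = ½ × 356.03352 × 53.76106 = 9570.37.

9570.37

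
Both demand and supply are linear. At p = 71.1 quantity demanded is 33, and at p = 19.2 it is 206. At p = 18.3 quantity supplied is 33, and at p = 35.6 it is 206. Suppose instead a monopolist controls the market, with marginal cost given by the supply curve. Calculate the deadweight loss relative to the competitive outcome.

1000.10

Demand slope = (19.2 − 71.1)/(206 − 33) = −0.3, so p = 81 − 0.3q.
Supply slope = (35.6 − 18.3)/(206 − 33) = 0.1, so p = 15 + 0.1q.
Competitive equilibrium: 81 − 0.3q = 15 + 0.1q → q* = 165, p* = 31.5.
Marginal revenue: MR = 81 − 0.6q. Set MR = MC: 81 − 0.6q = 15 + 0.1q → q_m = 94.2857.
Price p_m = 81 − 0.3·94.2857 = 52.7143; MC(q_m) = 15 + 0.1·94.2857 = 24.4286.
Competitive q* = 165, so Δq = 70.7143; wedge = 52.7143 − 24.4286 = 28.2857.
DWL = ½ × 70.7143 × 28.2857 = 1000.10.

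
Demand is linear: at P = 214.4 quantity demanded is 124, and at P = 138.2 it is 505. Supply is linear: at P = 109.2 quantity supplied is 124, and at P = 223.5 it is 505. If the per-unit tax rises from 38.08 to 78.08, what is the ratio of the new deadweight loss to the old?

Demand slope = (138.2 − 214.4)/(505 − 124) = −0.2, so P = 239.2 − 0.2Q.
Supply slope = (223.5 − 109.2)/(505 − 124) = 0.3, so P = 72 + 0.3Q.
Competitive equilibrium: 239.2 − 0.2Q = 72 + 0.3Q → Q* = 334.4, P* = 172.32.
For a per-unit tax t: ΔQ = t/0.5, so DWL = ½·t·(t/0.5) = t²/1.
At t = 38.08: DWL = 1450.0864. At t = 78.08: DWL = 6096.4864.
Ratio = (78.08/38.08)² = 4.204.

4.204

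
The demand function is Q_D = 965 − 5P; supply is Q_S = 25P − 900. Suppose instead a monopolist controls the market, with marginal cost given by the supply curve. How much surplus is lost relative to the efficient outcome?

10609.93

In inverse form: demand P = 193 − 0.2Q, supply P = 36 + 0.04Q.
Competitive equilibrium: 193 − 0.2Q = 36 + 0.04Q → Q* = 654.16667, P* = 62.16667.
Marginal revenue: MR = 193 − 0.4Q. Set MR = MC: 193 − 0.4Q = 36 + 0.04Q → Q_m = 356.81818.
Price P_m = 193 − 0.2·356.81818 = 121.63636; MC(Q_m) = 36 + 0.04·356.81818 = 50.27273.
Competitive Q* = 654.16667, so ΔQ = 297.34849; wedge = 121.63636 − 50.27273 = 71.36363.
The triangle = ½ × 297.34849 × 71.36363 = 10609.93.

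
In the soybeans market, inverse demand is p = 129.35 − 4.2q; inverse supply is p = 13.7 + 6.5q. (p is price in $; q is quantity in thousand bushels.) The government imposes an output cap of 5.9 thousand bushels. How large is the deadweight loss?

$128.89 thousand

Competitive equilibrium: 129.35 − 4.2q = 13.7 + 6.5q → q* = 10.8084, p* = 83.9547.
At q = 5.9: demand price = 129.35 − 4.2·5.9 = 104.57; supply price = 13.7 + 6.5·5.9 = 52.05.
Δq = 10.8084 − 5.9 = 4.9084; wedge = 104.57 − 52.05 = 52.52.
Deadweight loss = ½ × 4.9084 × 52.52 = $128.89 thousand.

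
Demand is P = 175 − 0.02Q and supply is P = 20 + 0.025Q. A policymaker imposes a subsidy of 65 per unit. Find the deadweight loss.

Competitive equilibrium: 175 − 0.02Q = 20 + 0.025Q → Q* = 3444.44444, P* = 106.11111.
The subsidy lowers effective supply by 65: P = 0.025Q − 45.
New quantity: 175 − 0.02Q = 0.025Q − 45 → Q' = 4888.88889.
Overproduction ΔQ = 4888.88889 − 3444.44444 = 1444.44445; wedge = subsidy = 65.
Deadweight loss = ½ × 1444.44445 × 65 = 46944.44.

46944.44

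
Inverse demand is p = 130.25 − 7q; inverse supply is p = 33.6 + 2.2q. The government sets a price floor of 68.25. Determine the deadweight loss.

Competitive equilibrium: 130.25 − 7q = 33.6 + 2.2q → q* = 10.5054, p* = 56.712.
At the floor p = 68.25, quantity demanded = (130.25 − 68.25)/7 = 8.8571.
Sellers' marginal cost at q' = 8.8571: 33.6 + 2.2·8.8571 = 53.0856.
Δq = 10.5054 − 8.8571 = 1.6483; wedge = 68.25 − 53.0856 = 15.1644.
The triangle = ½ × 1.6483 × 15.1644 = 12.50.

12.50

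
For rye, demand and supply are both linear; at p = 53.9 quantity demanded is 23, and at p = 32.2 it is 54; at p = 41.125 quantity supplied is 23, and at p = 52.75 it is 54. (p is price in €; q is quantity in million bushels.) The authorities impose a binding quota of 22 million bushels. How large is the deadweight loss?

Demand slope = (32.2 − 53.9)/(54 − 23) = −0.7, so p = 70 − 0.7q.
Supply slope = (52.75 − 41.125)/(54 − 23) = 0.375, so p = 32.5 + 0.375q.
Competitive equilibrium: 70 − 0.7q = 32.5 + 0.375q → q* = 34.8837, p* = 45.5814.
At q = 22: demand price = 70 − 0.7·22 = 54.6; supply price = 32.5 + 0.375·22 = 40.75.
Δq = 34.8837 − 22 = 12.8837; wedge = 54.6 − 40.75 = 13.85.
The triangle = ½ × 12.8837 × 13.85 = €89.22 million.

€89.22 million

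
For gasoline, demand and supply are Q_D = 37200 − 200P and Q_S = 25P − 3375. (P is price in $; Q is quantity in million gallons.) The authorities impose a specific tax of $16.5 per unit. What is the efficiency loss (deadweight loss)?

In inverse form: demand P = 186 − 0.005Q, supply P = 135 + 0.04Q.
Competitive equilibrium: 186 − 0.005Q = 135 + 0.04Q → Q* = 1133.3333, P* = 180.3333.
With the tax, the buyer price exceeds the seller price by 16.5: (186 − 0.005Q) − (135 + 0.04Q) = 16.5 → Q' = 766.6667.
ΔQ = 1133.3333 − 766.6667 = 366.6666; the wedge equals the tax, 16.5.
DWL = ½ × 366.6666 × 16.5 = $3025 million.

$3025 million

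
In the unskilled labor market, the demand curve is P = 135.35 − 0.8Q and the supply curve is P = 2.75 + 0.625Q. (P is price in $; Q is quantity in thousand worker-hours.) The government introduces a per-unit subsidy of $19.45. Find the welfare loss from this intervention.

Competitive equilibrium: 135.35 − 0.8Q = 2.75 + 0.625Q → Q* = 93.0526, P* = 60.9079.
The subsidy lowers effective supply by 19.45: P = 0.625Q − 16.7.
New quantity: 135.35 − 0.8Q = 0.625Q − 16.7 → Q' = 106.7018.
Overproduction ΔQ = 106.7018 − 93.0526 = 13.6492; wedge = subsidy = 19.45.
Deadweight loss = ½ × 13.6492 × 19.45 = $132.74 thousand.

$132.74 thousand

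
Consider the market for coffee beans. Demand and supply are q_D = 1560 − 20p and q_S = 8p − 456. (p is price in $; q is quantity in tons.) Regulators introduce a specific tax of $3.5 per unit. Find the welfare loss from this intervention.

$35

In inverse form: demand p = 78 − 0.05q, supply p = 57 + 0.125q.
Competitive equilibrium: 78 − 0.05q = 57 + 0.125q → q* = 120, p* = 72.
With the tax, the buyer price exceeds the seller price by 3.5: (78 − 0.05q) − (57 + 0.125q) = 3.5 → q' = 100.
Δq = 120 − 100 = 20; the wedge equals the tax, 3.5.
DWL = ½ × 20 × 3.5 = $35.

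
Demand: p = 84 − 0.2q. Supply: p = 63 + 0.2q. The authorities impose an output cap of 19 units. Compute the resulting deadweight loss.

224.45

Competitive equilibrium: 84 − 0.2q = 63 + 0.2q → q* = 52.5, p* = 73.5.
At q = 19: demand price = 84 − 0.2·19 = 80.2; supply price = 63 + 0.2·19 = 66.8.
Δq = 52.5 − 19 = 33.5; wedge = 80.2 − 66.8 = 13.4.
Deadweight loss = ½ × 33.5 × 13.4 = 224.45.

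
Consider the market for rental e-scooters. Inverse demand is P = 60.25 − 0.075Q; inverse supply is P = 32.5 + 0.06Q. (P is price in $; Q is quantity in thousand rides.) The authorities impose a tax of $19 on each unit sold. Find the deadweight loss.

Competitive equilibrium: 60.25 − 0.075Q = 32.5 + 0.06Q → Q* = 205.5556, P* = 44.8333.
With the tax, the buyer price exceeds the seller price by 19: (60.25 − 0.075Q) − (32.5 + 0.06Q) = 19 → Q' = 64.8148.
ΔQ = 205.5556 − 64.8148 = 140.7408; the wedge equals the tax, 19.
DWL = ½ × 140.7408 × 19 = $1337.04 thousand.

$1337.04 thousand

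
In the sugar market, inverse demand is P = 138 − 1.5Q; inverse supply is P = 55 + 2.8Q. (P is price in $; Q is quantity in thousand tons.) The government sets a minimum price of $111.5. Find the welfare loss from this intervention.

$5.75 thousand

Competitive equilibrium: 138 − 1.5Q = 55 + 2.8Q → Q* = 19.3023, P* = 109.0465.
At the floor P = 111.5, quantity demanded = (138 − 111.5)/1.5 = 17.6667.
Sellers' marginal cost at Q' = 17.6667: 55 + 2.8·17.6667 = 104.4668.
ΔQ = 19.3023 − 17.6667 = 1.6356; wedge = 111.5 − 104.4668 = 7.0332.
Deadweight loss = ½ × 1.6356 × 7.0332 = $5.75 thousand.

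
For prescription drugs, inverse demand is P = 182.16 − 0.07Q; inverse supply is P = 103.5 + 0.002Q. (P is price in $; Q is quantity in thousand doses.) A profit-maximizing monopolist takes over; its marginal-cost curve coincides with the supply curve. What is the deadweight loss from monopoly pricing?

Competitive equilibrium: 182.16 − 0.07Q = 103.5 + 0.002Q → Q* = 1092.5, P* = 105.685.
Marginal revenue: MR = 182.16 − 0.14Q. Set MR = MC: 182.16 − 0.14Q = 103.5 + 0.002Q → Q_m = 553.943662.
Price P_m = 182.16 − 0.07·553.943662 = 143.383944; MC(Q_m) = 103.5 + 0.002·553.943662 = 104.607887.
Competitive Q* = 1092.5, so ΔQ = 538.556338; wedge = 143.383944 − 104.607887 = 38.776057.
Deadweight loss = ½ × 538.556338 × 38.776057 = $10441.55 thousand.

$10441.55 thousand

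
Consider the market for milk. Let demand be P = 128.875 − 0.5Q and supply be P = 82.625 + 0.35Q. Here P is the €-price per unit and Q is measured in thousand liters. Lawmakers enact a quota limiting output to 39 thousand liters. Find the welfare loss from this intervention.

€100.95 thousand

Competitive equilibrium: 128.875 − 0.5Q = 82.625 + 0.35Q → Q* = 54.4118, P* = 101.6691.
At Q = 39: demand price = 128.875 − 0.5·39 = 109.375; supply price = 82.625 + 0.35·39 = 96.275.
ΔQ = 54.4118 − 39 = 15.4118; wedge = 109.375 − 96.275 = 13.1.
DWL = ½ × 15.4118 × 13.1 = €100.95 thousand.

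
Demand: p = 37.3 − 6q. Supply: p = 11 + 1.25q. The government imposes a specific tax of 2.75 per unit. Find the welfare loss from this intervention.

Competitive equilibrium: 37.3 − 6q = 11 + 1.25q → q* = 3.6276, p* = 15.5345.
With the tax, the buyer price exceeds the seller price by 2.75: (37.3 − 6q) − (11 + 1.25q) = 2.75 → q' = 3.2483.
Δq = 3.6276 − 3.2483 = 0.3793; the wedge equals the tax, 2.75.
The triangle = ½ × 0.3793 × 2.75 = 0.52.

0.52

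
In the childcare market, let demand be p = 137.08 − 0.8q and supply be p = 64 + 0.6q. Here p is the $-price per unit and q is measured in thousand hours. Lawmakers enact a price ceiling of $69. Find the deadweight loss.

$1347 thousand

Competitive equilibrium: 137.08 − 0.8q = 64 + 0.6q → q* = 52.2, p* = 95.32.
At the ceiling p = 69, quantity supplied = (69 − 64)/0.6 = 8.3333.
Willingness to pay at q' = 8.3333: 137.08 − 0.8·8.3333 = 130.4134.
Δq = 52.2 − 8.3333 = 43.8667; wedge = 130.4134 − 69 = 61.4134.
Welfare loss = ½ × 43.8667 × 61.4134 = $1347 thousand.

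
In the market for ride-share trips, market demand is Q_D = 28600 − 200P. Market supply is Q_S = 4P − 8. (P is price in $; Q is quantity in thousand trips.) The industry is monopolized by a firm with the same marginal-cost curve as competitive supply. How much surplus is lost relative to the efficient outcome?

$14.42 thousand

In inverse form: demand P = 143 − 0.005Q, supply P = 2 + 0.25Q.
Competitive equilibrium: 143 − 0.005Q = 2 + 0.25Q → Q* = 552.9412, P* = 140.2353.
Marginal revenue: MR = 143 − 0.01Q. Set MR = MC: 143 − 0.01Q = 2 + 0.25Q → Q_m = 542.3077.
Price P_m = 143 − 0.005·542.3077 = 140.2885; MC(Q_m) = 2 + 0.25·542.3077 = 137.5769.
Competitive Q* = 552.9412, so ΔQ = 10.6335; wedge = 140.2885 − 137.5769 = 2.7116.
DWL = ½ × 10.6335 × 2.7116 = $14.42 thousand.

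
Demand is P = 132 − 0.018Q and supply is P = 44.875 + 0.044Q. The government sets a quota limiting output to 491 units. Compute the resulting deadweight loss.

25910.99

Competitive equilibrium: 132 − 0.018Q = 44.875 + 0.044Q → Q* = 1405.2419, P* = 106.7056.
At Q = 491: demand price = 132 − 0.018·491 = 123.162; supply price = 44.875 + 0.044·491 = 66.479.
ΔQ = 1405.2419 − 491 = 914.2419; wedge = 123.162 − 66.479 = 56.683.
Deadweight loss = ½ × 914.2419 × 56.683 = 25910.99.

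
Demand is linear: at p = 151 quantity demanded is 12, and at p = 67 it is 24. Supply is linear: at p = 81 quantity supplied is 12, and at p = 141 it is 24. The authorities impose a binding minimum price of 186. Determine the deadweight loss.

704.17

Demand slope = (67 − 151)/(24 − 12) = −7, so p = 235 − 7q.
Supply slope = (141 − 81)/(24 − 12) = 5, so p = 21 + 5q.
Competitive equilibrium: 235 − 7q = 21 + 5q → q* = 17.83333, p* = 110.16667.
At the floor p = 186, quantity demanded = (235 − 186)/7 = 7.
Sellers' marginal cost at q' = 7: 21 + 5·7 = 56.
Δq = 17.83333 − 7 = 10.83333; wedge = 186 − 56 = 130.
Welfare loss = ½ × 10.83333 × 130 = 704.17.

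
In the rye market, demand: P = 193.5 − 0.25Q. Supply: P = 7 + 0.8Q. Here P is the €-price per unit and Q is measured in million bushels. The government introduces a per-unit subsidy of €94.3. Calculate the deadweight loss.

€4234.52 million

Competitive equilibrium: 193.5 − 0.25Q = 7 + 0.8Q → Q* = 177.619, P* = 149.0952.
The subsidy lowers effective supply by 94.3: P = 0.8Q − 87.3.
New quantity: 193.5 − 0.25Q = 0.8Q − 87.3 → Q' = 267.4286.
Overproduction ΔQ = 267.4286 − 177.619 = 89.8096; wedge = subsidy = 94.3.
Deadweight loss = ½ × 89.8096 × 94.3 = €4234.52 million.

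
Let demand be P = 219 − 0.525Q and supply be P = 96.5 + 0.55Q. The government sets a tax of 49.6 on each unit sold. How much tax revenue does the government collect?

Competitive equilibrium: 219 − 0.525Q = 96.5 + 0.55Q → Q* = 113.9535, P* = 159.1744.
With the tax, the buyer price exceeds the seller price by 49.6: (219 − 0.525Q) − (96.5 + 0.55Q) = 49.6 → Q' = 67.814.
Tax revenue = 49.6 × 67.814 = 3363.57.

3363.57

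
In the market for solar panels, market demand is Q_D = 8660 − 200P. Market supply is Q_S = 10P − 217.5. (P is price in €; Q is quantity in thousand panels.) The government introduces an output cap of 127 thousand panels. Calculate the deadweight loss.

In inverse form: demand P = 43.3 − 0.005Q, supply P = 21.75 + 0.1Q.
Competitive equilibrium: 43.3 − 0.005Q = 21.75 + 0.1Q → Q* = 205.2381, P* = 42.2738.
At Q = 127: demand price = 43.3 − 0.005·127 = 42.665; supply price = 21.75 + 0.1·127 = 34.45.
ΔQ = 205.2381 − 127 = 78.2381; wedge = 42.665 − 34.45 = 8.215.
DWL = ½ × 78.2381 × 8.215 = €321.36 thousand.

€321.36 thousand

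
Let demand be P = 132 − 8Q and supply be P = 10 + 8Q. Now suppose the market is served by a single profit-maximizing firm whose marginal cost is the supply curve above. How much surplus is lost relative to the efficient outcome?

51.68

Competitive equilibrium: 132 − 8Q = 10 + 8Q → Q* = 7.625, P* = 71.
Marginal revenue: MR = 132 − 16Q. Set MR = MC: 132 − 16Q = 10 + 8Q → Q_m = 5.0833.
Price P_m = 132 − 8·5.0833 = 91.3336; MC(Q_m) = 10 + 8·5.0833 = 50.6664.
Competitive Q* = 7.625, so ΔQ = 2.5417; wedge = 91.3336 − 50.6664 = 40.6672.
Deadweight loss = ½ × 2.5417 × 40.6672 = 51.68.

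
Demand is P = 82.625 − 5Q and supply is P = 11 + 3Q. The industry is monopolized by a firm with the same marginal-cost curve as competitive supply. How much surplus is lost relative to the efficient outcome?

Competitive equilibrium: 82.625 − 5Q = 11 + 3Q → Q* = 8.9531, P* = 37.8594.
Marginal revenue: MR = 82.625 − 10Q. Set MR = MC: 82.625 − 10Q = 11 + 3Q → Q_m = 5.5096.
Price P_m = 82.625 − 5·5.5096 = 55.077; MC(Q_m) = 11 + 3·5.5096 = 27.5288.
Competitive Q* = 8.9531, so ΔQ = 3.4435; wedge = 55.077 − 27.5288 = 27.5482.
DWL = ½ × 3.4435 × 27.5482 = 47.43.

47.43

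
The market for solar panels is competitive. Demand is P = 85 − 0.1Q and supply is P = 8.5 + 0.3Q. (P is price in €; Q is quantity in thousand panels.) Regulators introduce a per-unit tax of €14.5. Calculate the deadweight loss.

€262.81 thousand

Competitive equilibrium: 85 − 0.1Q = 8.5 + 0.3Q → Q* = 191.25, P* = 65.875.
With the tax, the buyer price exceeds the seller price by 14.5: (85 − 0.1Q) − (8.5 + 0.3Q) = 14.5 → Q' = 155.
ΔQ = 191.25 − 155 = 36.25; the wedge equals the tax, 14.5.
Deadweight loss = ½ × 36.25 × 14.5 = €262.81 thousand.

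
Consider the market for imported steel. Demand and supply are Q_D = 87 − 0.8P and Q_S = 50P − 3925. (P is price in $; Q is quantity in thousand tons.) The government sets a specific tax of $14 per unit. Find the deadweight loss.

$77.17 thousand

In inverse form: demand P = 108.75 − 1.25Q, supply P = 78.5 + 0.02Q.
Competitive equilibrium: 108.75 − 1.25Q = 78.5 + 0.02Q → Q* = 23.8189, P* = 78.9764.
With the tax, the buyer price exceeds the seller price by 14: (108.75 − 1.25Q) − (78.5 + 0.02Q) = 14 → Q' = 12.7953.
ΔQ = 23.8189 − 12.7953 = 11.0236; the wedge equals the tax, 14.
DWL = ½ × 11.0236 × 14 = $77.17 thousand.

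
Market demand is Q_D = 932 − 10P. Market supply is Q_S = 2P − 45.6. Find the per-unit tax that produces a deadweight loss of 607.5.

27

In inverse form: demand P = 93.2 − 0.1Q, supply P = 22.8 + 0.5Q.
Competitive equilibrium: 93.2 − 0.1Q = 22.8 + 0.5Q → Q* = 117.3333, P* = 81.4667.
A tax t gives ΔQ = t/0.6 and wedge t, so DWL = t²/1.2.
t²/1.2 = 607.5 → t² = 729 → t = 27.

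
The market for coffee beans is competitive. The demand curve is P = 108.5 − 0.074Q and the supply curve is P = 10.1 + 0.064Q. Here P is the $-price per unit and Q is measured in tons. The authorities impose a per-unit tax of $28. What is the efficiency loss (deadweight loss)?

Competitive equilibrium: 108.5 − 0.074Q = 10.1 + 0.064Q → Q* = 713.0435, P* = 55.7348.
With the tax, the buyer price exceeds the seller price by 28: (108.5 − 0.074Q) − (10.1 + 0.064Q) = 28 → Q' = 510.1449.
ΔQ = 713.0435 − 510.1449 = 202.8986; the wedge equals the tax, 28.
Deadweight loss = ½ × 202.8986 × 28 = $2840.58.

$2840.58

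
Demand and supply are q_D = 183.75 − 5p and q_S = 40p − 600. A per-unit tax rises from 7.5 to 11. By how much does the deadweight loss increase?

In inverse form: demand p = 36.75 − 0.2q, supply p = 15 + 0.025q.
Competitive equilibrium: 36.75 − 0.2q = 15 + 0.025q → q* = 96.6667, p* = 17.4167.
For a per-unit tax t: Δq = t/0.225, so DWL = ½·t·(t/0.225) = t²/0.45.
At t = 7.5: DWL = 125. At t = 11: DWL = 268.889.
Increase = 268.889 − 125 = 143.89.

143.89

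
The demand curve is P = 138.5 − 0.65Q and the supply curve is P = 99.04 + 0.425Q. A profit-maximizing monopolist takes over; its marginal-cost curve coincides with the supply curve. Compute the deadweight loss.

102.83

Competitive equilibrium: 138.5 − 0.65Q = 99.04 + 0.425Q → Q* = 36.707, P* = 114.6405.
Marginal revenue: MR = 138.5 − 1.3Q. Set MR = MC: 138.5 − 1.3Q = 99.04 + 0.425Q → Q_m = 22.8754.
Price P_m = 138.5 − 0.65·22.8754 = 123.631; MC(Q_m) = 99.04 + 0.425·22.8754 = 108.762.
Competitive Q* = 36.707, so ΔQ = 13.8316; wedge = 123.631 − 108.762 = 14.869.
The triangle = ½ × 13.8316 × 14.869 = 102.83.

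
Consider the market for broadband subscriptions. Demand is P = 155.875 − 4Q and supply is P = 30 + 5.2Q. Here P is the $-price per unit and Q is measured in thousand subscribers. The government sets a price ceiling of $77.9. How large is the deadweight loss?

$91.93 thousand

Competitive equilibrium: 155.875 − 4Q = 30 + 5.2Q → Q* = 13.68207, P* = 101.14674.
At the ceiling P = 77.9, quantity supplied = (77.9 − 30)/5.2 = 9.21154.
Willingness to pay at Q' = 9.21154: 155.875 − 4·9.21154 = 119.02884.
ΔQ = 13.68207 − 9.21154 = 4.47053; wedge = 119.02884 − 77.9 = 41.12884.
DWL = ½ × 4.47053 × 41.12884 = $91.93 thousand.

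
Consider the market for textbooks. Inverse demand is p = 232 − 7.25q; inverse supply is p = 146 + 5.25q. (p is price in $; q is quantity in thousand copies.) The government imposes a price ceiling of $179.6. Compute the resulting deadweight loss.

$1.44 thousand

Competitive equilibrium: 232 − 7.25q = 146 + 5.25q → q* = 6.88, p* = 182.12.
At the ceiling p = 179.6, quantity supplied = (179.6 − 146)/5.25 = 6.4.
Willingness to pay at q' = 6.4: 232 − 7.25·6.4 = 185.6.
Δq = 6.88 − 6.4 = 0.48; wedge = 185.6 − 179.6 = 6.
The triangle = ½ × 0.48 × 6 = $1.44 thousand.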